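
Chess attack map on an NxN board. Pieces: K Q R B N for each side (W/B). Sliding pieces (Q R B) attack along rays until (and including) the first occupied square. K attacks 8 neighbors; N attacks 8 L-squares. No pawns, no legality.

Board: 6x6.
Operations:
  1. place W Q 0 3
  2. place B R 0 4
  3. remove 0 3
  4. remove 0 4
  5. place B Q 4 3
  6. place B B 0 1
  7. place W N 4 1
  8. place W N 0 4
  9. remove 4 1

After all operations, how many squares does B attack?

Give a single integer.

Answer: 18

Derivation:
Op 1: place WQ@(0,3)
Op 2: place BR@(0,4)
Op 3: remove (0,3)
Op 4: remove (0,4)
Op 5: place BQ@(4,3)
Op 6: place BB@(0,1)
Op 7: place WN@(4,1)
Op 8: place WN@(0,4)
Op 9: remove (4,1)
Per-piece attacks for B:
  BB@(0,1): attacks (1,2) (2,3) (3,4) (4,5) (1,0)
  BQ@(4,3): attacks (4,4) (4,5) (4,2) (4,1) (4,0) (5,3) (3,3) (2,3) (1,3) (0,3) (5,4) (5,2) (3,4) (2,5) (3,2) (2,1) (1,0)
Union (18 distinct): (0,3) (1,0) (1,2) (1,3) (2,1) (2,3) (2,5) (3,2) (3,3) (3,4) (4,0) (4,1) (4,2) (4,4) (4,5) (5,2) (5,3) (5,4)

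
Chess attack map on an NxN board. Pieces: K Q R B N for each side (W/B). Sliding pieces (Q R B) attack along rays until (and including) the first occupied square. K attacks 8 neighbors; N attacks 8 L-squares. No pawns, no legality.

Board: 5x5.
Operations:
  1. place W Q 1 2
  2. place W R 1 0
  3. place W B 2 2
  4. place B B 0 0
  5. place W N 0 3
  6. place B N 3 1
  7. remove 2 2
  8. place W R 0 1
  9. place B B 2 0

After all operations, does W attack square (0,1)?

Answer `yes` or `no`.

Answer: yes

Derivation:
Op 1: place WQ@(1,2)
Op 2: place WR@(1,0)
Op 3: place WB@(2,2)
Op 4: place BB@(0,0)
Op 5: place WN@(0,3)
Op 6: place BN@(3,1)
Op 7: remove (2,2)
Op 8: place WR@(0,1)
Op 9: place BB@(2,0)
Per-piece attacks for W:
  WR@(0,1): attacks (0,2) (0,3) (0,0) (1,1) (2,1) (3,1) [ray(0,1) blocked at (0,3); ray(0,-1) blocked at (0,0); ray(1,0) blocked at (3,1)]
  WN@(0,3): attacks (2,4) (1,1) (2,2)
  WR@(1,0): attacks (1,1) (1,2) (2,0) (0,0) [ray(0,1) blocked at (1,2); ray(1,0) blocked at (2,0); ray(-1,0) blocked at (0,0)]
  WQ@(1,2): attacks (1,3) (1,4) (1,1) (1,0) (2,2) (3,2) (4,2) (0,2) (2,3) (3,4) (2,1) (3,0) (0,3) (0,1) [ray(0,-1) blocked at (1,0); ray(-1,1) blocked at (0,3); ray(-1,-1) blocked at (0,1)]
W attacks (0,1): yes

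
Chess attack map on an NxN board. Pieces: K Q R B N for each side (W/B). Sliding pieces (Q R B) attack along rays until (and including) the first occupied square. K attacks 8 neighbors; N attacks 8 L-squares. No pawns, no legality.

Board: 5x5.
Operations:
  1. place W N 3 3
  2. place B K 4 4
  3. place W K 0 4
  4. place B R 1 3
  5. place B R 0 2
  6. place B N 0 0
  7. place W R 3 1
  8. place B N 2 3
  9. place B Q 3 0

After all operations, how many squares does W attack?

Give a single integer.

Answer: 11

Derivation:
Op 1: place WN@(3,3)
Op 2: place BK@(4,4)
Op 3: place WK@(0,4)
Op 4: place BR@(1,3)
Op 5: place BR@(0,2)
Op 6: place BN@(0,0)
Op 7: place WR@(3,1)
Op 8: place BN@(2,3)
Op 9: place BQ@(3,0)
Per-piece attacks for W:
  WK@(0,4): attacks (0,3) (1,4) (1,3)
  WR@(3,1): attacks (3,2) (3,3) (3,0) (4,1) (2,1) (1,1) (0,1) [ray(0,1) blocked at (3,3); ray(0,-1) blocked at (3,0)]
  WN@(3,3): attacks (1,4) (4,1) (2,1) (1,2)
Union (11 distinct): (0,1) (0,3) (1,1) (1,2) (1,3) (1,4) (2,1) (3,0) (3,2) (3,3) (4,1)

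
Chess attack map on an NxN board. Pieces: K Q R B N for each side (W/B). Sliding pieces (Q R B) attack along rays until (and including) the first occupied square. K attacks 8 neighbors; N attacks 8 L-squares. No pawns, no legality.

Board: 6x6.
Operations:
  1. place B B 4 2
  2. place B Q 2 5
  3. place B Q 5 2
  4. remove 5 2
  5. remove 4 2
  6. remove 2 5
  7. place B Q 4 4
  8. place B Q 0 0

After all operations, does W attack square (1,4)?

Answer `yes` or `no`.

Op 1: place BB@(4,2)
Op 2: place BQ@(2,5)
Op 3: place BQ@(5,2)
Op 4: remove (5,2)
Op 5: remove (4,2)
Op 6: remove (2,5)
Op 7: place BQ@(4,4)
Op 8: place BQ@(0,0)
Per-piece attacks for W:
W attacks (1,4): no

Answer: no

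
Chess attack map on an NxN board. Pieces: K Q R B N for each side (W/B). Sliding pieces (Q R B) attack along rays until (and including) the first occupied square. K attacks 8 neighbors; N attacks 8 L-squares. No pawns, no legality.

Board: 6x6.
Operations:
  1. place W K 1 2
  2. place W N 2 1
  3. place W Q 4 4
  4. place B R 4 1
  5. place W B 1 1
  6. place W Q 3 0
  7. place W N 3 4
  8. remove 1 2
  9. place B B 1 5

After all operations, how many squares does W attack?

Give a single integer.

Op 1: place WK@(1,2)
Op 2: place WN@(2,1)
Op 3: place WQ@(4,4)
Op 4: place BR@(4,1)
Op 5: place WB@(1,1)
Op 6: place WQ@(3,0)
Op 7: place WN@(3,4)
Op 8: remove (1,2)
Op 9: place BB@(1,5)
Per-piece attacks for W:
  WB@(1,1): attacks (2,2) (3,3) (4,4) (2,0) (0,2) (0,0) [ray(1,1) blocked at (4,4)]
  WN@(2,1): attacks (3,3) (4,2) (1,3) (0,2) (4,0) (0,0)
  WQ@(3,0): attacks (3,1) (3,2) (3,3) (3,4) (4,0) (5,0) (2,0) (1,0) (0,0) (4,1) (2,1) [ray(0,1) blocked at (3,4); ray(1,1) blocked at (4,1); ray(-1,1) blocked at (2,1)]
  WN@(3,4): attacks (5,5) (1,5) (4,2) (5,3) (2,2) (1,3)
  WQ@(4,4): attacks (4,5) (4,3) (4,2) (4,1) (5,4) (3,4) (5,5) (5,3) (3,5) (3,3) (2,2) (1,1) [ray(0,-1) blocked at (4,1); ray(-1,0) blocked at (3,4); ray(-1,-1) blocked at (1,1)]
Union (24 distinct): (0,0) (0,2) (1,0) (1,1) (1,3) (1,5) (2,0) (2,1) (2,2) (3,1) (3,2) (3,3) (3,4) (3,5) (4,0) (4,1) (4,2) (4,3) (4,4) (4,5) (5,0) (5,3) (5,4) (5,5)

Answer: 24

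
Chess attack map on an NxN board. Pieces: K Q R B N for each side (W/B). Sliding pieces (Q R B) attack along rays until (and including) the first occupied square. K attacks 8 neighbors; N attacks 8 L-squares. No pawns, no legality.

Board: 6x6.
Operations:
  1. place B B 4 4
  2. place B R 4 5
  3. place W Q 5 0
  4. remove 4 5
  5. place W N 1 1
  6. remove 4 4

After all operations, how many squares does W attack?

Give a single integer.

Answer: 16

Derivation:
Op 1: place BB@(4,4)
Op 2: place BR@(4,5)
Op 3: place WQ@(5,0)
Op 4: remove (4,5)
Op 5: place WN@(1,1)
Op 6: remove (4,4)
Per-piece attacks for W:
  WN@(1,1): attacks (2,3) (3,2) (0,3) (3,0)
  WQ@(5,0): attacks (5,1) (5,2) (5,3) (5,4) (5,5) (4,0) (3,0) (2,0) (1,0) (0,0) (4,1) (3,2) (2,3) (1,4) (0,5)
Union (16 distinct): (0,0) (0,3) (0,5) (1,0) (1,4) (2,0) (2,3) (3,0) (3,2) (4,0) (4,1) (5,1) (5,2) (5,3) (5,4) (5,5)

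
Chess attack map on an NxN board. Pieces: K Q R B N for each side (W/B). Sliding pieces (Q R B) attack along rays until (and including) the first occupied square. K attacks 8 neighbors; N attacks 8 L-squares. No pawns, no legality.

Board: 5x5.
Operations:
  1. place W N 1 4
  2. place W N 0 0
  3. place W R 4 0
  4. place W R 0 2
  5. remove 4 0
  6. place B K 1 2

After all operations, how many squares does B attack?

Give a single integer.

Op 1: place WN@(1,4)
Op 2: place WN@(0,0)
Op 3: place WR@(4,0)
Op 4: place WR@(0,2)
Op 5: remove (4,0)
Op 6: place BK@(1,2)
Per-piece attacks for B:
  BK@(1,2): attacks (1,3) (1,1) (2,2) (0,2) (2,3) (2,1) (0,3) (0,1)
Union (8 distinct): (0,1) (0,2) (0,3) (1,1) (1,3) (2,1) (2,2) (2,3)

Answer: 8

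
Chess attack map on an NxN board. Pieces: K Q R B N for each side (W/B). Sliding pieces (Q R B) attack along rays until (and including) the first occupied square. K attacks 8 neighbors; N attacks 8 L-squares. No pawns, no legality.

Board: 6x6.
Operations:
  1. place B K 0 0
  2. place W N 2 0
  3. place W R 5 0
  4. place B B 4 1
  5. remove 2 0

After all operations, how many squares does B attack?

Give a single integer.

Answer: 10

Derivation:
Op 1: place BK@(0,0)
Op 2: place WN@(2,0)
Op 3: place WR@(5,0)
Op 4: place BB@(4,1)
Op 5: remove (2,0)
Per-piece attacks for B:
  BK@(0,0): attacks (0,1) (1,0) (1,1)
  BB@(4,1): attacks (5,2) (5,0) (3,2) (2,3) (1,4) (0,5) (3,0) [ray(1,-1) blocked at (5,0)]
Union (10 distinct): (0,1) (0,5) (1,0) (1,1) (1,4) (2,3) (3,0) (3,2) (5,0) (5,2)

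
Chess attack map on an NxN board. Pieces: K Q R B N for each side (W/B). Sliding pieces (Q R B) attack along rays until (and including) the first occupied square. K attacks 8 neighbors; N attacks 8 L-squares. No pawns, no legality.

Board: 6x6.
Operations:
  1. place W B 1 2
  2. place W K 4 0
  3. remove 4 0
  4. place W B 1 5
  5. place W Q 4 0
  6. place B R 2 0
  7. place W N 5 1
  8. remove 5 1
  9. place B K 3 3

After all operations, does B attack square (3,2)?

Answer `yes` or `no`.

Op 1: place WB@(1,2)
Op 2: place WK@(4,0)
Op 3: remove (4,0)
Op 4: place WB@(1,5)
Op 5: place WQ@(4,0)
Op 6: place BR@(2,0)
Op 7: place WN@(5,1)
Op 8: remove (5,1)
Op 9: place BK@(3,3)
Per-piece attacks for B:
  BR@(2,0): attacks (2,1) (2,2) (2,3) (2,4) (2,5) (3,0) (4,0) (1,0) (0,0) [ray(1,0) blocked at (4,0)]
  BK@(3,3): attacks (3,4) (3,2) (4,3) (2,3) (4,4) (4,2) (2,4) (2,2)
B attacks (3,2): yes

Answer: yes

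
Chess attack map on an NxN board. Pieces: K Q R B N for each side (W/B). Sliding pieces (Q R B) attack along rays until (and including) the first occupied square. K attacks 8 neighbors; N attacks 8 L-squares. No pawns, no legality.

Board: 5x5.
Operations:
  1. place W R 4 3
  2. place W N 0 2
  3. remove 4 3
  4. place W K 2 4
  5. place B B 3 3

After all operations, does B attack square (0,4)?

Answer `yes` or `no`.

Op 1: place WR@(4,3)
Op 2: place WN@(0,2)
Op 3: remove (4,3)
Op 4: place WK@(2,4)
Op 5: place BB@(3,3)
Per-piece attacks for B:
  BB@(3,3): attacks (4,4) (4,2) (2,4) (2,2) (1,1) (0,0) [ray(-1,1) blocked at (2,4)]
B attacks (0,4): no

Answer: no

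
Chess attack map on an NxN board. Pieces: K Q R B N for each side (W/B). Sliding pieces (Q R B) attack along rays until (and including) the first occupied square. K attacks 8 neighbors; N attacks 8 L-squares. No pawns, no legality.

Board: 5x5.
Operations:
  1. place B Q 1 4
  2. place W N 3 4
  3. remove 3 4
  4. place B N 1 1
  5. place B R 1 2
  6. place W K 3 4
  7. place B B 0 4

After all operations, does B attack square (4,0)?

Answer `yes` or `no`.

Op 1: place BQ@(1,4)
Op 2: place WN@(3,4)
Op 3: remove (3,4)
Op 4: place BN@(1,1)
Op 5: place BR@(1,2)
Op 6: place WK@(3,4)
Op 7: place BB@(0,4)
Per-piece attacks for B:
  BB@(0,4): attacks (1,3) (2,2) (3,1) (4,0)
  BN@(1,1): attacks (2,3) (3,2) (0,3) (3,0)
  BR@(1,2): attacks (1,3) (1,4) (1,1) (2,2) (3,2) (4,2) (0,2) [ray(0,1) blocked at (1,4); ray(0,-1) blocked at (1,1)]
  BQ@(1,4): attacks (1,3) (1,2) (2,4) (3,4) (0,4) (2,3) (3,2) (4,1) (0,3) [ray(0,-1) blocked at (1,2); ray(1,0) blocked at (3,4); ray(-1,0) blocked at (0,4)]
B attacks (4,0): yes

Answer: yes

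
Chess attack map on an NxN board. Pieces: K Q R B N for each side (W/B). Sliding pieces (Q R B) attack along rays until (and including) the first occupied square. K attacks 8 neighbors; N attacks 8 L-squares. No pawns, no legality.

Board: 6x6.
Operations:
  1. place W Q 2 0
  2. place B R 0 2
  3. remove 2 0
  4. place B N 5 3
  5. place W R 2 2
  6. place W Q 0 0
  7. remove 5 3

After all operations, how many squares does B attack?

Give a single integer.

Op 1: place WQ@(2,0)
Op 2: place BR@(0,2)
Op 3: remove (2,0)
Op 4: place BN@(5,3)
Op 5: place WR@(2,2)
Op 6: place WQ@(0,0)
Op 7: remove (5,3)
Per-piece attacks for B:
  BR@(0,2): attacks (0,3) (0,4) (0,5) (0,1) (0,0) (1,2) (2,2) [ray(0,-1) blocked at (0,0); ray(1,0) blocked at (2,2)]
Union (7 distinct): (0,0) (0,1) (0,3) (0,4) (0,5) (1,2) (2,2)

Answer: 7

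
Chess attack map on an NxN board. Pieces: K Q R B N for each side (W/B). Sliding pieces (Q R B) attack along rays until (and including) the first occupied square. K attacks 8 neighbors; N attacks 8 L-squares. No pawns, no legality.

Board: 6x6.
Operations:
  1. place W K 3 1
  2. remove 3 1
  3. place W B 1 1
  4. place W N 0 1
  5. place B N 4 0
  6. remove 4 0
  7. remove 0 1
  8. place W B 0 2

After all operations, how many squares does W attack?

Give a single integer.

Op 1: place WK@(3,1)
Op 2: remove (3,1)
Op 3: place WB@(1,1)
Op 4: place WN@(0,1)
Op 5: place BN@(4,0)
Op 6: remove (4,0)
Op 7: remove (0,1)
Op 8: place WB@(0,2)
Per-piece attacks for W:
  WB@(0,2): attacks (1,3) (2,4) (3,5) (1,1) [ray(1,-1) blocked at (1,1)]
  WB@(1,1): attacks (2,2) (3,3) (4,4) (5,5) (2,0) (0,2) (0,0) [ray(-1,1) blocked at (0,2)]
Union (11 distinct): (0,0) (0,2) (1,1) (1,3) (2,0) (2,2) (2,4) (3,3) (3,5) (4,4) (5,5)

Answer: 11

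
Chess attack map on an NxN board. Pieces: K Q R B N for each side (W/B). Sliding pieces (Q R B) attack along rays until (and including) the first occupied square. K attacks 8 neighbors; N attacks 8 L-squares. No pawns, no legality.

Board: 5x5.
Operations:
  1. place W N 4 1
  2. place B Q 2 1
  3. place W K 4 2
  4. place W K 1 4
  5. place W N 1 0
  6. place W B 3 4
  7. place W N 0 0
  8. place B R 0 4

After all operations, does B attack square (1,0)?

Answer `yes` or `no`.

Op 1: place WN@(4,1)
Op 2: place BQ@(2,1)
Op 3: place WK@(4,2)
Op 4: place WK@(1,4)
Op 5: place WN@(1,0)
Op 6: place WB@(3,4)
Op 7: place WN@(0,0)
Op 8: place BR@(0,4)
Per-piece attacks for B:
  BR@(0,4): attacks (0,3) (0,2) (0,1) (0,0) (1,4) [ray(0,-1) blocked at (0,0); ray(1,0) blocked at (1,4)]
  BQ@(2,1): attacks (2,2) (2,3) (2,4) (2,0) (3,1) (4,1) (1,1) (0,1) (3,2) (4,3) (3,0) (1,2) (0,3) (1,0) [ray(1,0) blocked at (4,1); ray(-1,-1) blocked at (1,0)]
B attacks (1,0): yes

Answer: yes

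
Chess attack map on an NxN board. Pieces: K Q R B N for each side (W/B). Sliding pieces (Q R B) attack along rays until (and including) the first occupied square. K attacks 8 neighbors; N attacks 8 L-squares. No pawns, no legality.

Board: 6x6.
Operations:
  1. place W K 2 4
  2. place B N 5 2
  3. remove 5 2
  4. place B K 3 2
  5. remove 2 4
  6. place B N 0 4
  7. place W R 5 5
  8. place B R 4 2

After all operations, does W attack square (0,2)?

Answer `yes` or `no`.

Op 1: place WK@(2,4)
Op 2: place BN@(5,2)
Op 3: remove (5,2)
Op 4: place BK@(3,2)
Op 5: remove (2,4)
Op 6: place BN@(0,4)
Op 7: place WR@(5,5)
Op 8: place BR@(4,2)
Per-piece attacks for W:
  WR@(5,5): attacks (5,4) (5,3) (5,2) (5,1) (5,0) (4,5) (3,5) (2,5) (1,5) (0,5)
W attacks (0,2): no

Answer: no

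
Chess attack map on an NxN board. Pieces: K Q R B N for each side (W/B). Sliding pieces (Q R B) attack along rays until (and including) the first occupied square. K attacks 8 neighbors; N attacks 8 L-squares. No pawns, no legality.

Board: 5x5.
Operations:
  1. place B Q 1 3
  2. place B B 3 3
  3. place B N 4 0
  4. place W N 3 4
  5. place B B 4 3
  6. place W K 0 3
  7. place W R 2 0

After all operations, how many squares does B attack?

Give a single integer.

Answer: 19

Derivation:
Op 1: place BQ@(1,3)
Op 2: place BB@(3,3)
Op 3: place BN@(4,0)
Op 4: place WN@(3,4)
Op 5: place BB@(4,3)
Op 6: place WK@(0,3)
Op 7: place WR@(2,0)
Per-piece attacks for B:
  BQ@(1,3): attacks (1,4) (1,2) (1,1) (1,0) (2,3) (3,3) (0,3) (2,4) (2,2) (3,1) (4,0) (0,4) (0,2) [ray(1,0) blocked at (3,3); ray(-1,0) blocked at (0,3); ray(1,-1) blocked at (4,0)]
  BB@(3,3): attacks (4,4) (4,2) (2,4) (2,2) (1,1) (0,0)
  BN@(4,0): attacks (3,2) (2,1)
  BB@(4,3): attacks (3,4) (3,2) (2,1) (1,0) [ray(-1,1) blocked at (3,4)]
Union (19 distinct): (0,0) (0,2) (0,3) (0,4) (1,0) (1,1) (1,2) (1,4) (2,1) (2,2) (2,3) (2,4) (3,1) (3,2) (3,3) (3,4) (4,0) (4,2) (4,4)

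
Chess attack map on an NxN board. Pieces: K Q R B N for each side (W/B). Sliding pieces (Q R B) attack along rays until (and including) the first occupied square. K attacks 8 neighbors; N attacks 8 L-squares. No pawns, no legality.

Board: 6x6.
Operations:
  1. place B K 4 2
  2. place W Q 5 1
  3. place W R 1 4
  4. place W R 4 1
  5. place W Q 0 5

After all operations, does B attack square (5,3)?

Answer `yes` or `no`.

Op 1: place BK@(4,2)
Op 2: place WQ@(5,1)
Op 3: place WR@(1,4)
Op 4: place WR@(4,1)
Op 5: place WQ@(0,5)
Per-piece attacks for B:
  BK@(4,2): attacks (4,3) (4,1) (5,2) (3,2) (5,3) (5,1) (3,3) (3,1)
B attacks (5,3): yes

Answer: yes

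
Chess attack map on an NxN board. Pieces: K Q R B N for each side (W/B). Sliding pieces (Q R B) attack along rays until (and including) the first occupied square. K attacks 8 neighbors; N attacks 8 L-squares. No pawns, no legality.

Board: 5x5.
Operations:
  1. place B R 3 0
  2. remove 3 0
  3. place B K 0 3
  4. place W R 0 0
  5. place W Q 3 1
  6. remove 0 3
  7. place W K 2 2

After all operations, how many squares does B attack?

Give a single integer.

Answer: 0

Derivation:
Op 1: place BR@(3,0)
Op 2: remove (3,0)
Op 3: place BK@(0,3)
Op 4: place WR@(0,0)
Op 5: place WQ@(3,1)
Op 6: remove (0,3)
Op 7: place WK@(2,2)
Per-piece attacks for B:
Union (0 distinct): (none)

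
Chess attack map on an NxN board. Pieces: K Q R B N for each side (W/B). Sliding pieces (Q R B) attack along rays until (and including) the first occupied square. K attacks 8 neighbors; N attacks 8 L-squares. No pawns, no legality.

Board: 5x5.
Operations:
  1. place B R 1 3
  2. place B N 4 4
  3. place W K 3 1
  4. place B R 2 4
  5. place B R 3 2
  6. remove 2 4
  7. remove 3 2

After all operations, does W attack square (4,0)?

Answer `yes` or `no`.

Op 1: place BR@(1,3)
Op 2: place BN@(4,4)
Op 3: place WK@(3,1)
Op 4: place BR@(2,4)
Op 5: place BR@(3,2)
Op 6: remove (2,4)
Op 7: remove (3,2)
Per-piece attacks for W:
  WK@(3,1): attacks (3,2) (3,0) (4,1) (2,1) (4,2) (4,0) (2,2) (2,0)
W attacks (4,0): yes

Answer: yes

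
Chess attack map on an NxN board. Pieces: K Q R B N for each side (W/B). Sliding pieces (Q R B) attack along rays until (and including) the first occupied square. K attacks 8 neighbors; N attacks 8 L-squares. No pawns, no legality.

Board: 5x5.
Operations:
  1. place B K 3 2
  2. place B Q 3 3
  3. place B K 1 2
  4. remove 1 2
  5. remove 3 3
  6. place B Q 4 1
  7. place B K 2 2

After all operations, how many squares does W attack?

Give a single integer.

Answer: 0

Derivation:
Op 1: place BK@(3,2)
Op 2: place BQ@(3,3)
Op 3: place BK@(1,2)
Op 4: remove (1,2)
Op 5: remove (3,3)
Op 6: place BQ@(4,1)
Op 7: place BK@(2,2)
Per-piece attacks for W:
Union (0 distinct): (none)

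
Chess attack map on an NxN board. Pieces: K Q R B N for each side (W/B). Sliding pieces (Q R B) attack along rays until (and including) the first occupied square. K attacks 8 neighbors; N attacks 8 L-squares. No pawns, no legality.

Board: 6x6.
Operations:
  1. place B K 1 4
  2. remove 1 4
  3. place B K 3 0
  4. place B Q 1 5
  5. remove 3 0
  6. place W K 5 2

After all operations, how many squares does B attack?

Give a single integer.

Answer: 15

Derivation:
Op 1: place BK@(1,4)
Op 2: remove (1,4)
Op 3: place BK@(3,0)
Op 4: place BQ@(1,5)
Op 5: remove (3,0)
Op 6: place WK@(5,2)
Per-piece attacks for B:
  BQ@(1,5): attacks (1,4) (1,3) (1,2) (1,1) (1,0) (2,5) (3,5) (4,5) (5,5) (0,5) (2,4) (3,3) (4,2) (5,1) (0,4)
Union (15 distinct): (0,4) (0,5) (1,0) (1,1) (1,2) (1,3) (1,4) (2,4) (2,5) (3,3) (3,5) (4,2) (4,5) (5,1) (5,5)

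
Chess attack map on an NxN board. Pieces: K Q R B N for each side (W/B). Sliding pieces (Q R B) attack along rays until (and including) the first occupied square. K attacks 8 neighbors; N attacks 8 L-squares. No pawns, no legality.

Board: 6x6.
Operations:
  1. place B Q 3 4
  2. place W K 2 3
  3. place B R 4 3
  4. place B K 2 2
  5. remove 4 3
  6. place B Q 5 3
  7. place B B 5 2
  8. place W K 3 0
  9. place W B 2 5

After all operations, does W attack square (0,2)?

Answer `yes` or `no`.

Op 1: place BQ@(3,4)
Op 2: place WK@(2,3)
Op 3: place BR@(4,3)
Op 4: place BK@(2,2)
Op 5: remove (4,3)
Op 6: place BQ@(5,3)
Op 7: place BB@(5,2)
Op 8: place WK@(3,0)
Op 9: place WB@(2,5)
Per-piece attacks for W:
  WK@(2,3): attacks (2,4) (2,2) (3,3) (1,3) (3,4) (3,2) (1,4) (1,2)
  WB@(2,5): attacks (3,4) (1,4) (0,3) [ray(1,-1) blocked at (3,4)]
  WK@(3,0): attacks (3,1) (4,0) (2,0) (4,1) (2,1)
W attacks (0,2): no

Answer: no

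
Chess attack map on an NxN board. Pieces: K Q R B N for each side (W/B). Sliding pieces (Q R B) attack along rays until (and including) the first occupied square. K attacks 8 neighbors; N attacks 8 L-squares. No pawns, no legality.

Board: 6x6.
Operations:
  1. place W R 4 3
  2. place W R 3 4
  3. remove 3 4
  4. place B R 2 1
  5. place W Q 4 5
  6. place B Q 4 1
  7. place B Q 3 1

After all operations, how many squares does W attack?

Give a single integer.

Op 1: place WR@(4,3)
Op 2: place WR@(3,4)
Op 3: remove (3,4)
Op 4: place BR@(2,1)
Op 5: place WQ@(4,5)
Op 6: place BQ@(4,1)
Op 7: place BQ@(3,1)
Per-piece attacks for W:
  WR@(4,3): attacks (4,4) (4,5) (4,2) (4,1) (5,3) (3,3) (2,3) (1,3) (0,3) [ray(0,1) blocked at (4,5); ray(0,-1) blocked at (4,1)]
  WQ@(4,5): attacks (4,4) (4,3) (5,5) (3,5) (2,5) (1,5) (0,5) (5,4) (3,4) (2,3) (1,2) (0,1) [ray(0,-1) blocked at (4,3)]
Union (19 distinct): (0,1) (0,3) (0,5) (1,2) (1,3) (1,5) (2,3) (2,5) (3,3) (3,4) (3,5) (4,1) (4,2) (4,3) (4,4) (4,5) (5,3) (5,4) (5,5)

Answer: 19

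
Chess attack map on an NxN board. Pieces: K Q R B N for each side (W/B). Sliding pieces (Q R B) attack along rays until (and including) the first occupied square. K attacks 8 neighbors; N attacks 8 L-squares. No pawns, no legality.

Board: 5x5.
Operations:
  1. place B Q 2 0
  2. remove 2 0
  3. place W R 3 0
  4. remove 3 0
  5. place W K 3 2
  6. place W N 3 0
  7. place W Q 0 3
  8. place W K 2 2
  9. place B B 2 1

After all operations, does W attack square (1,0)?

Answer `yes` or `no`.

Answer: no

Derivation:
Op 1: place BQ@(2,0)
Op 2: remove (2,0)
Op 3: place WR@(3,0)
Op 4: remove (3,0)
Op 5: place WK@(3,2)
Op 6: place WN@(3,0)
Op 7: place WQ@(0,3)
Op 8: place WK@(2,2)
Op 9: place BB@(2,1)
Per-piece attacks for W:
  WQ@(0,3): attacks (0,4) (0,2) (0,1) (0,0) (1,3) (2,3) (3,3) (4,3) (1,4) (1,2) (2,1) [ray(1,-1) blocked at (2,1)]
  WK@(2,2): attacks (2,3) (2,1) (3,2) (1,2) (3,3) (3,1) (1,3) (1,1)
  WN@(3,0): attacks (4,2) (2,2) (1,1)
  WK@(3,2): attacks (3,3) (3,1) (4,2) (2,2) (4,3) (4,1) (2,3) (2,1)
W attacks (1,0): no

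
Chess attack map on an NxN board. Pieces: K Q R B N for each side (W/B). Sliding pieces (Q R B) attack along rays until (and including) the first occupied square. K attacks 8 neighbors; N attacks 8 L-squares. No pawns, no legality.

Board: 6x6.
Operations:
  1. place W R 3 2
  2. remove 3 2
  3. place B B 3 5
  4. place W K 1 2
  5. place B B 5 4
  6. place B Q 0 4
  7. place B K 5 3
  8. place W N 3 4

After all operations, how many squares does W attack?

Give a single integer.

Answer: 12

Derivation:
Op 1: place WR@(3,2)
Op 2: remove (3,2)
Op 3: place BB@(3,5)
Op 4: place WK@(1,2)
Op 5: place BB@(5,4)
Op 6: place BQ@(0,4)
Op 7: place BK@(5,3)
Op 8: place WN@(3,4)
Per-piece attacks for W:
  WK@(1,2): attacks (1,3) (1,1) (2,2) (0,2) (2,3) (2,1) (0,3) (0,1)
  WN@(3,4): attacks (5,5) (1,5) (4,2) (5,3) (2,2) (1,3)
Union (12 distinct): (0,1) (0,2) (0,3) (1,1) (1,3) (1,5) (2,1) (2,2) (2,3) (4,2) (5,3) (5,5)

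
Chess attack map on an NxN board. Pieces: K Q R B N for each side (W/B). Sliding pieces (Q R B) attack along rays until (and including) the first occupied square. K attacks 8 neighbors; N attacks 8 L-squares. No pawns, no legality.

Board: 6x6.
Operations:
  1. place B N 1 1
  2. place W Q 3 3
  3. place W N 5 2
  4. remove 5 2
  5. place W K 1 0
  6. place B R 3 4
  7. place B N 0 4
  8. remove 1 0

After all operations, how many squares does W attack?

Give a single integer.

Op 1: place BN@(1,1)
Op 2: place WQ@(3,3)
Op 3: place WN@(5,2)
Op 4: remove (5,2)
Op 5: place WK@(1,0)
Op 6: place BR@(3,4)
Op 7: place BN@(0,4)
Op 8: remove (1,0)
Per-piece attacks for W:
  WQ@(3,3): attacks (3,4) (3,2) (3,1) (3,0) (4,3) (5,3) (2,3) (1,3) (0,3) (4,4) (5,5) (4,2) (5,1) (2,4) (1,5) (2,2) (1,1) [ray(0,1) blocked at (3,4); ray(-1,-1) blocked at (1,1)]
Union (17 distinct): (0,3) (1,1) (1,3) (1,5) (2,2) (2,3) (2,4) (3,0) (3,1) (3,2) (3,4) (4,2) (4,3) (4,4) (5,1) (5,3) (5,5)

Answer: 17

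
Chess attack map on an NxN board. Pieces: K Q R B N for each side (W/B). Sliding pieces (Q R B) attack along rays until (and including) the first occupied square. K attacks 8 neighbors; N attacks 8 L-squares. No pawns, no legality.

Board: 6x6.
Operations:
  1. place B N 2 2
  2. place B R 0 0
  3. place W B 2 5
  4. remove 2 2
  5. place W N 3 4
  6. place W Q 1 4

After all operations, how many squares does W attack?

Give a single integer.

Op 1: place BN@(2,2)
Op 2: place BR@(0,0)
Op 3: place WB@(2,5)
Op 4: remove (2,2)
Op 5: place WN@(3,4)
Op 6: place WQ@(1,4)
Per-piece attacks for W:
  WQ@(1,4): attacks (1,5) (1,3) (1,2) (1,1) (1,0) (2,4) (3,4) (0,4) (2,5) (2,3) (3,2) (4,1) (5,0) (0,5) (0,3) [ray(1,0) blocked at (3,4); ray(1,1) blocked at (2,5)]
  WB@(2,5): attacks (3,4) (1,4) [ray(1,-1) blocked at (3,4); ray(-1,-1) blocked at (1,4)]
  WN@(3,4): attacks (5,5) (1,5) (4,2) (5,3) (2,2) (1,3)
Union (20 distinct): (0,3) (0,4) (0,5) (1,0) (1,1) (1,2) (1,3) (1,4) (1,5) (2,2) (2,3) (2,4) (2,5) (3,2) (3,4) (4,1) (4,2) (5,0) (5,3) (5,5)

Answer: 20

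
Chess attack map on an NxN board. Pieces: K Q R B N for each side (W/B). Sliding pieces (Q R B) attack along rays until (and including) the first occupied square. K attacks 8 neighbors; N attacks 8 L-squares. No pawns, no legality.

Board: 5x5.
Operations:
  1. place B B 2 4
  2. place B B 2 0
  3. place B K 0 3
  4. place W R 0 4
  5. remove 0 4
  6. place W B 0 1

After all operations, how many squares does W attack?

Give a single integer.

Op 1: place BB@(2,4)
Op 2: place BB@(2,0)
Op 3: place BK@(0,3)
Op 4: place WR@(0,4)
Op 5: remove (0,4)
Op 6: place WB@(0,1)
Per-piece attacks for W:
  WB@(0,1): attacks (1,2) (2,3) (3,4) (1,0)
Union (4 distinct): (1,0) (1,2) (2,3) (3,4)

Answer: 4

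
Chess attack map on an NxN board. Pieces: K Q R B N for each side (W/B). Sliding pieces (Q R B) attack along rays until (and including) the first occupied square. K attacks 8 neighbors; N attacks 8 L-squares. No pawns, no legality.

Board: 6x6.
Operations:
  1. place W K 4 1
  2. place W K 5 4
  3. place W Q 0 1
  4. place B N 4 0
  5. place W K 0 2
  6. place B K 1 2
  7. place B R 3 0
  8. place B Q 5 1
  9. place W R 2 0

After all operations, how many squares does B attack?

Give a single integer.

Answer: 23

Derivation:
Op 1: place WK@(4,1)
Op 2: place WK@(5,4)
Op 3: place WQ@(0,1)
Op 4: place BN@(4,0)
Op 5: place WK@(0,2)
Op 6: place BK@(1,2)
Op 7: place BR@(3,0)
Op 8: place BQ@(5,1)
Op 9: place WR@(2,0)
Per-piece attacks for B:
  BK@(1,2): attacks (1,3) (1,1) (2,2) (0,2) (2,3) (2,1) (0,3) (0,1)
  BR@(3,0): attacks (3,1) (3,2) (3,3) (3,4) (3,5) (4,0) (2,0) [ray(1,0) blocked at (4,0); ray(-1,0) blocked at (2,0)]
  BN@(4,0): attacks (5,2) (3,2) (2,1)
  BQ@(5,1): attacks (5,2) (5,3) (5,4) (5,0) (4,1) (4,2) (3,3) (2,4) (1,5) (4,0) [ray(0,1) blocked at (5,4); ray(-1,0) blocked at (4,1); ray(-1,-1) blocked at (4,0)]
Union (23 distinct): (0,1) (0,2) (0,3) (1,1) (1,3) (1,5) (2,0) (2,1) (2,2) (2,3) (2,4) (3,1) (3,2) (3,3) (3,4) (3,5) (4,0) (4,1) (4,2) (5,0) (5,2) (5,3) (5,4)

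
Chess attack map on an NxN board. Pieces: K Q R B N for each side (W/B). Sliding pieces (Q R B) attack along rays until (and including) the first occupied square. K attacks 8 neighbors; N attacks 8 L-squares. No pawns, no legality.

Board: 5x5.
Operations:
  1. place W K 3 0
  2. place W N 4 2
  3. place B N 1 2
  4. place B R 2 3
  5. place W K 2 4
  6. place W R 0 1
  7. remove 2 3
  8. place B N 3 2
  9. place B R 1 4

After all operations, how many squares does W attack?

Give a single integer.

Op 1: place WK@(3,0)
Op 2: place WN@(4,2)
Op 3: place BN@(1,2)
Op 4: place BR@(2,3)
Op 5: place WK@(2,4)
Op 6: place WR@(0,1)
Op 7: remove (2,3)
Op 8: place BN@(3,2)
Op 9: place BR@(1,4)
Per-piece attacks for W:
  WR@(0,1): attacks (0,2) (0,3) (0,4) (0,0) (1,1) (2,1) (3,1) (4,1)
  WK@(2,4): attacks (2,3) (3,4) (1,4) (3,3) (1,3)
  WK@(3,0): attacks (3,1) (4,0) (2,0) (4,1) (2,1)
  WN@(4,2): attacks (3,4) (2,3) (3,0) (2,1)
Union (16 distinct): (0,0) (0,2) (0,3) (0,4) (1,1) (1,3) (1,4) (2,0) (2,1) (2,3) (3,0) (3,1) (3,3) (3,4) (4,0) (4,1)

Answer: 16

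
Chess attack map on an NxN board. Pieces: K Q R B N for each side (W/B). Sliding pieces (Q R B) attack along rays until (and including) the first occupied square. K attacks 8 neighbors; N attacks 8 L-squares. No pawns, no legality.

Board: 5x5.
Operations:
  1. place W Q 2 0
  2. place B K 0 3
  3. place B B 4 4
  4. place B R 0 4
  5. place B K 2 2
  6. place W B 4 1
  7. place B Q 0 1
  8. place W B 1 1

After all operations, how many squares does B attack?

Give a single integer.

Op 1: place WQ@(2,0)
Op 2: place BK@(0,3)
Op 3: place BB@(4,4)
Op 4: place BR@(0,4)
Op 5: place BK@(2,2)
Op 6: place WB@(4,1)
Op 7: place BQ@(0,1)
Op 8: place WB@(1,1)
Per-piece attacks for B:
  BQ@(0,1): attacks (0,2) (0,3) (0,0) (1,1) (1,2) (2,3) (3,4) (1,0) [ray(0,1) blocked at (0,3); ray(1,0) blocked at (1,1)]
  BK@(0,3): attacks (0,4) (0,2) (1,3) (1,4) (1,2)
  BR@(0,4): attacks (0,3) (1,4) (2,4) (3,4) (4,4) [ray(0,-1) blocked at (0,3); ray(1,0) blocked at (4,4)]
  BK@(2,2): attacks (2,3) (2,1) (3,2) (1,2) (3,3) (3,1) (1,3) (1,1)
  BB@(4,4): attacks (3,3) (2,2) [ray(-1,-1) blocked at (2,2)]
Union (18 distinct): (0,0) (0,2) (0,3) (0,4) (1,0) (1,1) (1,2) (1,3) (1,4) (2,1) (2,2) (2,3) (2,4) (3,1) (3,2) (3,3) (3,4) (4,4)

Answer: 18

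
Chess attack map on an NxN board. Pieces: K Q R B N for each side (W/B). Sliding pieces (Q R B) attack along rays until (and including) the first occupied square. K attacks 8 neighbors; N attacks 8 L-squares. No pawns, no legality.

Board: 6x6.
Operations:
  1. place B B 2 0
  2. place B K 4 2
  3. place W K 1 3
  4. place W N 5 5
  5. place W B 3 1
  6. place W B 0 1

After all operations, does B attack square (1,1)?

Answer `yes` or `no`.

Answer: yes

Derivation:
Op 1: place BB@(2,0)
Op 2: place BK@(4,2)
Op 3: place WK@(1,3)
Op 4: place WN@(5,5)
Op 5: place WB@(3,1)
Op 6: place WB@(0,1)
Per-piece attacks for B:
  BB@(2,0): attacks (3,1) (1,1) (0,2) [ray(1,1) blocked at (3,1)]
  BK@(4,2): attacks (4,3) (4,1) (5,2) (3,2) (5,3) (5,1) (3,3) (3,1)
B attacks (1,1): yes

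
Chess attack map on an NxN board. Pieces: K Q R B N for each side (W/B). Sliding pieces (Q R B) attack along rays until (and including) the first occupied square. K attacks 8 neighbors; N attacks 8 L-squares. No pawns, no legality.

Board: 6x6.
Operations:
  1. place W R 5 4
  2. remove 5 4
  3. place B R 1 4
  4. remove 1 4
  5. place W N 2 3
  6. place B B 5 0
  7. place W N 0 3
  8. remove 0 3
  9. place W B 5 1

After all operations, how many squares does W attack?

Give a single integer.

Op 1: place WR@(5,4)
Op 2: remove (5,4)
Op 3: place BR@(1,4)
Op 4: remove (1,4)
Op 5: place WN@(2,3)
Op 6: place BB@(5,0)
Op 7: place WN@(0,3)
Op 8: remove (0,3)
Op 9: place WB@(5,1)
Per-piece attacks for W:
  WN@(2,3): attacks (3,5) (4,4) (1,5) (0,4) (3,1) (4,2) (1,1) (0,2)
  WB@(5,1): attacks (4,2) (3,3) (2,4) (1,5) (4,0)
Union (11 distinct): (0,2) (0,4) (1,1) (1,5) (2,4) (3,1) (3,3) (3,5) (4,0) (4,2) (4,4)

Answer: 11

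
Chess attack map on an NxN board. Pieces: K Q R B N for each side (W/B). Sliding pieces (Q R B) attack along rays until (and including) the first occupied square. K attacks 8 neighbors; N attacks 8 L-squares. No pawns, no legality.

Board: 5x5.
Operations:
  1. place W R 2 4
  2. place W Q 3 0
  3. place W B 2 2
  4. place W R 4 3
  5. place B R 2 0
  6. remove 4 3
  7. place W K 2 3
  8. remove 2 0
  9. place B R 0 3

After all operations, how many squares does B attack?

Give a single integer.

Op 1: place WR@(2,4)
Op 2: place WQ@(3,0)
Op 3: place WB@(2,2)
Op 4: place WR@(4,3)
Op 5: place BR@(2,0)
Op 6: remove (4,3)
Op 7: place WK@(2,3)
Op 8: remove (2,0)
Op 9: place BR@(0,3)
Per-piece attacks for B:
  BR@(0,3): attacks (0,4) (0,2) (0,1) (0,0) (1,3) (2,3) [ray(1,0) blocked at (2,3)]
Union (6 distinct): (0,0) (0,1) (0,2) (0,4) (1,3) (2,3)

Answer: 6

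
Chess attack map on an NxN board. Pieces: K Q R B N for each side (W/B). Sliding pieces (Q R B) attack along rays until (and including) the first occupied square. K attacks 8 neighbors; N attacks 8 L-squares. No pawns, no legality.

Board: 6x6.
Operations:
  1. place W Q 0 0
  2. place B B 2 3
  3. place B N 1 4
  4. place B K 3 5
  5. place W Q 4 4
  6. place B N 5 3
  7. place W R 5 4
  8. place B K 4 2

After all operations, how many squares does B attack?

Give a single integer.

Op 1: place WQ@(0,0)
Op 2: place BB@(2,3)
Op 3: place BN@(1,4)
Op 4: place BK@(3,5)
Op 5: place WQ@(4,4)
Op 6: place BN@(5,3)
Op 7: place WR@(5,4)
Op 8: place BK@(4,2)
Per-piece attacks for B:
  BN@(1,4): attacks (3,5) (2,2) (3,3) (0,2)
  BB@(2,3): attacks (3,4) (4,5) (3,2) (4,1) (5,0) (1,4) (1,2) (0,1) [ray(-1,1) blocked at (1,4)]
  BK@(3,5): attacks (3,4) (4,5) (2,5) (4,4) (2,4)
  BK@(4,2): attacks (4,3) (4,1) (5,2) (3,2) (5,3) (5,1) (3,3) (3,1)
  BN@(5,3): attacks (4,5) (3,4) (4,1) (3,2)
Union (20 distinct): (0,1) (0,2) (1,2) (1,4) (2,2) (2,4) (2,5) (3,1) (3,2) (3,3) (3,4) (3,5) (4,1) (4,3) (4,4) (4,5) (5,0) (5,1) (5,2) (5,3)

Answer: 20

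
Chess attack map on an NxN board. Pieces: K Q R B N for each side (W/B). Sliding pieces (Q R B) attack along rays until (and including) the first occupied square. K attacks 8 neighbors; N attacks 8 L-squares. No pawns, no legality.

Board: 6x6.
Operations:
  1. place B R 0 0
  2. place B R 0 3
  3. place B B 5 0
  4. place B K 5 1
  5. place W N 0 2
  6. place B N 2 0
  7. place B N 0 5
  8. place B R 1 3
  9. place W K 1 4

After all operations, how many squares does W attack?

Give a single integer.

Op 1: place BR@(0,0)
Op 2: place BR@(0,3)
Op 3: place BB@(5,0)
Op 4: place BK@(5,1)
Op 5: place WN@(0,2)
Op 6: place BN@(2,0)
Op 7: place BN@(0,5)
Op 8: place BR@(1,3)
Op 9: place WK@(1,4)
Per-piece attacks for W:
  WN@(0,2): attacks (1,4) (2,3) (1,0) (2,1)
  WK@(1,4): attacks (1,5) (1,3) (2,4) (0,4) (2,5) (2,3) (0,5) (0,3)
Union (11 distinct): (0,3) (0,4) (0,5) (1,0) (1,3) (1,4) (1,5) (2,1) (2,3) (2,4) (2,5)

Answer: 11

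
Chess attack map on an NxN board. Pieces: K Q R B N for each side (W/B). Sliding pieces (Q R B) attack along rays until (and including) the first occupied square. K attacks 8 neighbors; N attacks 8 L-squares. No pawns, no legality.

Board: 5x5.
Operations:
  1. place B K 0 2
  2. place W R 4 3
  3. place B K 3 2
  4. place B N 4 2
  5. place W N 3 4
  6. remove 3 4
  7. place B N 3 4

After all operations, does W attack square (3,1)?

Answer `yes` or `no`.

Answer: no

Derivation:
Op 1: place BK@(0,2)
Op 2: place WR@(4,3)
Op 3: place BK@(3,2)
Op 4: place BN@(4,2)
Op 5: place WN@(3,4)
Op 6: remove (3,4)
Op 7: place BN@(3,4)
Per-piece attacks for W:
  WR@(4,3): attacks (4,4) (4,2) (3,3) (2,3) (1,3) (0,3) [ray(0,-1) blocked at (4,2)]
W attacks (3,1): no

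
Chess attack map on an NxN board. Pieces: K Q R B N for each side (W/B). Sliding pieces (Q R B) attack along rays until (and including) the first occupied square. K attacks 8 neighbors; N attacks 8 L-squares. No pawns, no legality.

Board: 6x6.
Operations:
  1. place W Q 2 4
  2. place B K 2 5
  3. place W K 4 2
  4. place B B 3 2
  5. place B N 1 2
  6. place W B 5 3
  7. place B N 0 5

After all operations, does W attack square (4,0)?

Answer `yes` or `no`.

Op 1: place WQ@(2,4)
Op 2: place BK@(2,5)
Op 3: place WK@(4,2)
Op 4: place BB@(3,2)
Op 5: place BN@(1,2)
Op 6: place WB@(5,3)
Op 7: place BN@(0,5)
Per-piece attacks for W:
  WQ@(2,4): attacks (2,5) (2,3) (2,2) (2,1) (2,0) (3,4) (4,4) (5,4) (1,4) (0,4) (3,5) (3,3) (4,2) (1,5) (1,3) (0,2) [ray(0,1) blocked at (2,5); ray(1,-1) blocked at (4,2)]
  WK@(4,2): attacks (4,3) (4,1) (5,2) (3,2) (5,3) (5,1) (3,3) (3,1)
  WB@(5,3): attacks (4,4) (3,5) (4,2) [ray(-1,-1) blocked at (4,2)]
W attacks (4,0): no

Answer: no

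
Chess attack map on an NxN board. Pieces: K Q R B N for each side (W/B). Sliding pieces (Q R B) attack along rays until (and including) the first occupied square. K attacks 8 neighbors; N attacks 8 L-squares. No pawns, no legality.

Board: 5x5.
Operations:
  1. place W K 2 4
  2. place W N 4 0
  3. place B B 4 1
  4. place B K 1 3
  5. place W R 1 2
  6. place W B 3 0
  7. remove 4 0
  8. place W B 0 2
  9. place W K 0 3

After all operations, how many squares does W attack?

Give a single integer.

Op 1: place WK@(2,4)
Op 2: place WN@(4,0)
Op 3: place BB@(4,1)
Op 4: place BK@(1,3)
Op 5: place WR@(1,2)
Op 6: place WB@(3,0)
Op 7: remove (4,0)
Op 8: place WB@(0,2)
Op 9: place WK@(0,3)
Per-piece attacks for W:
  WB@(0,2): attacks (1,3) (1,1) (2,0) [ray(1,1) blocked at (1,3)]
  WK@(0,3): attacks (0,4) (0,2) (1,3) (1,4) (1,2)
  WR@(1,2): attacks (1,3) (1,1) (1,0) (2,2) (3,2) (4,2) (0,2) [ray(0,1) blocked at (1,3); ray(-1,0) blocked at (0,2)]
  WK@(2,4): attacks (2,3) (3,4) (1,4) (3,3) (1,3)
  WB@(3,0): attacks (4,1) (2,1) (1,2) [ray(1,1) blocked at (4,1); ray(-1,1) blocked at (1,2)]
Union (16 distinct): (0,2) (0,4) (1,0) (1,1) (1,2) (1,3) (1,4) (2,0) (2,1) (2,2) (2,3) (3,2) (3,3) (3,4) (4,1) (4,2)

Answer: 16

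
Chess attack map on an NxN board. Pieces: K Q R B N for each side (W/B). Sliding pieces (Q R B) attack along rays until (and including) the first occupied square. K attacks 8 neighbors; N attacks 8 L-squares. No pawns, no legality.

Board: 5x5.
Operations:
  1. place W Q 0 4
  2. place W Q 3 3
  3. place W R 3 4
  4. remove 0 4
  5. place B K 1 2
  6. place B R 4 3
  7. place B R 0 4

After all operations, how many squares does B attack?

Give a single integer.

Op 1: place WQ@(0,4)
Op 2: place WQ@(3,3)
Op 3: place WR@(3,4)
Op 4: remove (0,4)
Op 5: place BK@(1,2)
Op 6: place BR@(4,3)
Op 7: place BR@(0,4)
Per-piece attacks for B:
  BR@(0,4): attacks (0,3) (0,2) (0,1) (0,0) (1,4) (2,4) (3,4) [ray(1,0) blocked at (3,4)]
  BK@(1,2): attacks (1,3) (1,1) (2,2) (0,2) (2,3) (2,1) (0,3) (0,1)
  BR@(4,3): attacks (4,4) (4,2) (4,1) (4,0) (3,3) [ray(-1,0) blocked at (3,3)]
Union (17 distinct): (0,0) (0,1) (0,2) (0,3) (1,1) (1,3) (1,4) (2,1) (2,2) (2,3) (2,4) (3,3) (3,4) (4,0) (4,1) (4,2) (4,4)

Answer: 17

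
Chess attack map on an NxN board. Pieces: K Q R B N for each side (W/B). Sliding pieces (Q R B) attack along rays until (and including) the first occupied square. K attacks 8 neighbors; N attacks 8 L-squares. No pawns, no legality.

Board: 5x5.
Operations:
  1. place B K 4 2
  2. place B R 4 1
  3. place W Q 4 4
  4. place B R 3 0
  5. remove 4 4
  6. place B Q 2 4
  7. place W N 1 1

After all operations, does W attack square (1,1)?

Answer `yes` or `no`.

Op 1: place BK@(4,2)
Op 2: place BR@(4,1)
Op 3: place WQ@(4,4)
Op 4: place BR@(3,0)
Op 5: remove (4,4)
Op 6: place BQ@(2,4)
Op 7: place WN@(1,1)
Per-piece attacks for W:
  WN@(1,1): attacks (2,3) (3,2) (0,3) (3,0)
W attacks (1,1): no

Answer: no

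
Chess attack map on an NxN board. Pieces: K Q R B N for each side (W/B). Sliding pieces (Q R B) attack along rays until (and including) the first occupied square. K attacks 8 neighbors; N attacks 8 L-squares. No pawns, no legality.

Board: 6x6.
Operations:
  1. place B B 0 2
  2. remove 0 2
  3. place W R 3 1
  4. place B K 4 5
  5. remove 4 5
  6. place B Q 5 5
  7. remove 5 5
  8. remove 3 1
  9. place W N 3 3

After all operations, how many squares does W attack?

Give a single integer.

Op 1: place BB@(0,2)
Op 2: remove (0,2)
Op 3: place WR@(3,1)
Op 4: place BK@(4,5)
Op 5: remove (4,5)
Op 6: place BQ@(5,5)
Op 7: remove (5,5)
Op 8: remove (3,1)
Op 9: place WN@(3,3)
Per-piece attacks for W:
  WN@(3,3): attacks (4,5) (5,4) (2,5) (1,4) (4,1) (5,2) (2,1) (1,2)
Union (8 distinct): (1,2) (1,4) (2,1) (2,5) (4,1) (4,5) (5,2) (5,4)

Answer: 8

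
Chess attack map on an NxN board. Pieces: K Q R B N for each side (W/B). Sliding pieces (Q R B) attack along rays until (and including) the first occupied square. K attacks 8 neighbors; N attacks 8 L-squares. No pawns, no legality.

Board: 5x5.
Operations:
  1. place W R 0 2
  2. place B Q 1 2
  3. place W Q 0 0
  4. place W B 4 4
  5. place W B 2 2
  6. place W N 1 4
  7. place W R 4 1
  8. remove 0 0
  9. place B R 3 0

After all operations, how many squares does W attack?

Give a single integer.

Op 1: place WR@(0,2)
Op 2: place BQ@(1,2)
Op 3: place WQ@(0,0)
Op 4: place WB@(4,4)
Op 5: place WB@(2,2)
Op 6: place WN@(1,4)
Op 7: place WR@(4,1)
Op 8: remove (0,0)
Op 9: place BR@(3,0)
Per-piece attacks for W:
  WR@(0,2): attacks (0,3) (0,4) (0,1) (0,0) (1,2) [ray(1,0) blocked at (1,2)]
  WN@(1,4): attacks (2,2) (3,3) (0,2)
  WB@(2,2): attacks (3,3) (4,4) (3,1) (4,0) (1,3) (0,4) (1,1) (0,0) [ray(1,1) blocked at (4,4)]
  WR@(4,1): attacks (4,2) (4,3) (4,4) (4,0) (3,1) (2,1) (1,1) (0,1) [ray(0,1) blocked at (4,4)]
  WB@(4,4): attacks (3,3) (2,2) [ray(-1,-1) blocked at (2,2)]
Union (16 distinct): (0,0) (0,1) (0,2) (0,3) (0,4) (1,1) (1,2) (1,3) (2,1) (2,2) (3,1) (3,3) (4,0) (4,2) (4,3) (4,4)

Answer: 16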